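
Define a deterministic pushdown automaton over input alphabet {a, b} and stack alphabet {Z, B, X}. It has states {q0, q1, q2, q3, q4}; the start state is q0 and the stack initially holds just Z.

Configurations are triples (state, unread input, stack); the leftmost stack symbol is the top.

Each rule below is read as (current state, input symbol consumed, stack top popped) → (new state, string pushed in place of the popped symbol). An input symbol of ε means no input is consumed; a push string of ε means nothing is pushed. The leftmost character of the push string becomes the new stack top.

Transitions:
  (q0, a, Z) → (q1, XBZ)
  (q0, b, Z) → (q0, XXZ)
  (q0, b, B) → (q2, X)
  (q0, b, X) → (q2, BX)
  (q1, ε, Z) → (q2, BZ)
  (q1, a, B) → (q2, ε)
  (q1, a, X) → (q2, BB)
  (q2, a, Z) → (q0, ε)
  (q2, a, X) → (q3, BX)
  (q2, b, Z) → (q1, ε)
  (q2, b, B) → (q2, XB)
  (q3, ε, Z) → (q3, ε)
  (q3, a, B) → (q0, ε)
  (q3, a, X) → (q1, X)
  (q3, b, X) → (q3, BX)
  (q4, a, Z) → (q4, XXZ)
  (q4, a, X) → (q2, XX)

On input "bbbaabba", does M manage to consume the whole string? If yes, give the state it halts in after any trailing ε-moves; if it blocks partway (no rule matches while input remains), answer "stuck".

q3

(q0, bbbaabba, Z) ⊢ (q0, bbaabba, XXZ) ⊢ (q2, baabba, BXXZ) ⊢ (q2, aabba, XBXXZ) ⊢ (q3, abba, BXBXXZ) ⊢ (q0, bba, XBXXZ) ⊢ (q2, ba, BXBXXZ) ⊢ (q2, a, XBXBXXZ) ⊢ (q3, ε, BXBXBXXZ)
All input consumed; M is in state q3.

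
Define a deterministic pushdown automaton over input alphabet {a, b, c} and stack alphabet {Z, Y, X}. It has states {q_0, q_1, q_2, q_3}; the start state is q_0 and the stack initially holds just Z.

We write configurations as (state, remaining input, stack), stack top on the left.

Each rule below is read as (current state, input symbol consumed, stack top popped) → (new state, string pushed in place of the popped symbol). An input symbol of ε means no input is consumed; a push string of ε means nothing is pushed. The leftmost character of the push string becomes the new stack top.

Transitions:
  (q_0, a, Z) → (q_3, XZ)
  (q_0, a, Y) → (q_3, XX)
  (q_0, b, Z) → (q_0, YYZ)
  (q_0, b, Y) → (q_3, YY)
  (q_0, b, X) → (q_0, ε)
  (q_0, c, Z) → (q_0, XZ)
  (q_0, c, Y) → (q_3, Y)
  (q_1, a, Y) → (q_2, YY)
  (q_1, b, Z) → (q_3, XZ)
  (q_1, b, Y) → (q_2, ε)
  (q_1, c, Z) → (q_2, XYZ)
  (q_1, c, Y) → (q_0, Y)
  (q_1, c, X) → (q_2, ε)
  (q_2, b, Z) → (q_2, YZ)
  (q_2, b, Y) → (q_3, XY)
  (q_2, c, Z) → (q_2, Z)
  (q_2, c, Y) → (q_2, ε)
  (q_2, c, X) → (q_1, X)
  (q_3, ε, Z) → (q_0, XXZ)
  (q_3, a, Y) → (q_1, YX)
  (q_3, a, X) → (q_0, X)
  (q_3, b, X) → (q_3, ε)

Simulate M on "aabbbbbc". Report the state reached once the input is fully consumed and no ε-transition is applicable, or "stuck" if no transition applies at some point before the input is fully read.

(q_0, aabbbbbc, Z)
  read a, top Z: go to q_3, push XZ → (q_3, abbbbbc, XZ)
  read a, top X: go to q_0, push X → (q_0, bbbbbc, XZ)
  read b, top X: go to q_0, push ε → (q_0, bbbbc, Z)
  read b, top Z: go to q_0, push YYZ → (q_0, bbbc, YYZ)
  read b, top Y: go to q_3, push YY → (q_3, bbc, YYYZ)
No transition for (q_3, b, top Y); M blocks with input bbc remaining.

stuck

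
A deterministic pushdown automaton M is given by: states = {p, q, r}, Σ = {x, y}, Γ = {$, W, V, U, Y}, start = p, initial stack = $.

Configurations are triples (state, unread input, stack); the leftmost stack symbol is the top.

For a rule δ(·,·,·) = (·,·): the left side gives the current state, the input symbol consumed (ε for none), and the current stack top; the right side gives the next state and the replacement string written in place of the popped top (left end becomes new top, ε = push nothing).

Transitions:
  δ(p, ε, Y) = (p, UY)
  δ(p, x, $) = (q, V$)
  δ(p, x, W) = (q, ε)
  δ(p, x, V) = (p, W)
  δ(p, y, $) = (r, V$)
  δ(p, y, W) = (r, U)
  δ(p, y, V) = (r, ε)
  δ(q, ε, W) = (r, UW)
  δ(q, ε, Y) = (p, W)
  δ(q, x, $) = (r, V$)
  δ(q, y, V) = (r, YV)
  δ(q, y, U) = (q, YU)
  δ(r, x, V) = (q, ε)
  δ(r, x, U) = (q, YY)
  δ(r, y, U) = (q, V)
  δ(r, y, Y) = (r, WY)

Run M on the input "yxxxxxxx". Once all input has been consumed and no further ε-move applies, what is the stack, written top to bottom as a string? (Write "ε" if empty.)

(p, yxxxxxxx, $) ⊢ (r, xxxxxxx, V$) ⊢ (q, xxxxxx, $) ⊢ (r, xxxxx, V$) ⊢ (q, xxxx, $) ⊢ (r, xxx, V$) ⊢ (q, xx, $) ⊢ (r, x, V$) ⊢ (q, ε, $)
All input consumed in state q with stack $.

$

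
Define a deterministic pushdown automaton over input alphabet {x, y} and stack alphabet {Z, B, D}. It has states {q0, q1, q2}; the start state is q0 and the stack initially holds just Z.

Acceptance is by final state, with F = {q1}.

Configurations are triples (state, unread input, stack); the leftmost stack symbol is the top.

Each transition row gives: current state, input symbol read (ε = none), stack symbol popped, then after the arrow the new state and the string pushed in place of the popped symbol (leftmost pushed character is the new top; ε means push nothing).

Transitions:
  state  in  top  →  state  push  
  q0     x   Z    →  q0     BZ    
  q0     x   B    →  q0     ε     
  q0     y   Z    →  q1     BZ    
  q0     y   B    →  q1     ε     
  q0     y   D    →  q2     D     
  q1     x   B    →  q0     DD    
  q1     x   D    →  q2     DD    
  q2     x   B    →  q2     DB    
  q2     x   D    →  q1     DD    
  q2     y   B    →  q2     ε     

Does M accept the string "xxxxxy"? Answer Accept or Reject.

Accept

(q0, xxxxxy, Z)
  read x, top Z: go to q0, push BZ → (q0, xxxxy, BZ)
  read x, top B: go to q0, push ε → (q0, xxxy, Z)
  read x, top Z: go to q0, push BZ → (q0, xxy, BZ)
  read x, top B: go to q0, push ε → (q0, xy, Z)
  read x, top Z: go to q0, push BZ → (q0, y, BZ)
  read y, top B: go to q1, push ε → (q1, ε, Z)
All input consumed; state q1 ∈ F.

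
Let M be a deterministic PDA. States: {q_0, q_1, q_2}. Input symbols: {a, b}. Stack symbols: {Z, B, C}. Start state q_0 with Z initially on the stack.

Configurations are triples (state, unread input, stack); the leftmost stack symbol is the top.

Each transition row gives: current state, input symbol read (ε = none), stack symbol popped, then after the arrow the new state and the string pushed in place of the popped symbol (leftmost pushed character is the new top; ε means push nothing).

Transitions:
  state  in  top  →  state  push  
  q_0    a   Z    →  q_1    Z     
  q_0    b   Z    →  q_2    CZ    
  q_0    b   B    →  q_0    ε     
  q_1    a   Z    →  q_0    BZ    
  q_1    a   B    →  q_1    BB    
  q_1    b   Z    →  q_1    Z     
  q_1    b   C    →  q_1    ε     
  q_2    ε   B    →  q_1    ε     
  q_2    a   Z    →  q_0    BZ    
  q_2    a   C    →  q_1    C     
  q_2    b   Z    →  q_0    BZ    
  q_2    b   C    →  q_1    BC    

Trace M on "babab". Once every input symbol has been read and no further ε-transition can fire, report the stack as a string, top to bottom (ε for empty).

(q_0, babab, Z)
  read b, top Z: go to q_2, push CZ → (q_2, abab, CZ)
  read a, top C: go to q_1, push C → (q_1, bab, CZ)
  read b, top C: go to q_1, push ε → (q_1, ab, Z)
  read a, top Z: go to q_0, push BZ → (q_0, b, BZ)
  read b, top B: go to q_0, push ε → (q_0, ε, Z)
All input consumed in state q_0 with stack Z.

Z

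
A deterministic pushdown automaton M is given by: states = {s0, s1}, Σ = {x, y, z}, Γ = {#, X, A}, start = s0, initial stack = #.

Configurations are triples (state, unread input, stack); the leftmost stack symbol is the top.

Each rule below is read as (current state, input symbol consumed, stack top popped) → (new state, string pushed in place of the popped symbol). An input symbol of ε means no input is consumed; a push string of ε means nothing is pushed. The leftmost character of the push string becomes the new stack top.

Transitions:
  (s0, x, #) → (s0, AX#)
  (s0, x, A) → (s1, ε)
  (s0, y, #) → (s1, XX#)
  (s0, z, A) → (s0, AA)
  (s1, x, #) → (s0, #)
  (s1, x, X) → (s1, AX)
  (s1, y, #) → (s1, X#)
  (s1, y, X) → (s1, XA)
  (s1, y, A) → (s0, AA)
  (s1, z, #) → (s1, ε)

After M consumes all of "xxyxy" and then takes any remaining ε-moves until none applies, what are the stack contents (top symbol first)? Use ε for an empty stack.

AAXA#

(s0, xxyxy, #)
  read x, top #: go to s0, push AX# → (s0, xyxy, AX#)
  read x, top A: go to s1, push ε → (s1, yxy, X#)
  read y, top X: go to s1, push XA → (s1, xy, XA#)
  read x, top X: go to s1, push AX → (s1, y, AXA#)
  read y, top A: go to s0, push AA → (s0, ε, AAXA#)
All input consumed in state s0 with stack AAXA#.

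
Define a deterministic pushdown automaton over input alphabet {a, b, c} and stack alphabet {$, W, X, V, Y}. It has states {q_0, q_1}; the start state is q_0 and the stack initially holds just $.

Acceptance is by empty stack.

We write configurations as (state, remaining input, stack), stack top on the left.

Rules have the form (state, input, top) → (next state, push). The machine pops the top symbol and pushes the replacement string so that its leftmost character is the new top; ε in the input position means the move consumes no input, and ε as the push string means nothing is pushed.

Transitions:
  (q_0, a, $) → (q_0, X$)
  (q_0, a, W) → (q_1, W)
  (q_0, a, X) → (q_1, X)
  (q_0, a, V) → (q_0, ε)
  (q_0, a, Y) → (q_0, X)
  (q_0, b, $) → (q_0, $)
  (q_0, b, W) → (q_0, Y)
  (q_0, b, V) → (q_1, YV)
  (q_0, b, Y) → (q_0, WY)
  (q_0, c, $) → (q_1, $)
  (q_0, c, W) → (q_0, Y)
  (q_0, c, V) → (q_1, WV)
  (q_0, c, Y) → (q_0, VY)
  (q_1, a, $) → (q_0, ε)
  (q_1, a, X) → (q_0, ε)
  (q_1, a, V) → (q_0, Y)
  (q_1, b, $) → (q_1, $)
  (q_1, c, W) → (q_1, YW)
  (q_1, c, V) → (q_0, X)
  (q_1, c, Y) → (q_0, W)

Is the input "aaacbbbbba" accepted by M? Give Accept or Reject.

Accept

(q_0, aaacbbbbba, $)
  read a, top $: go to q_0, push X$ → (q_0, aacbbbbba, X$)
  read a, top X: go to q_1, push X → (q_1, acbbbbba, X$)
  read a, top X: go to q_0, push ε → (q_0, cbbbbba, $)
  read c, top $: go to q_1, push $ → (q_1, bbbbba, $)
  read b, top $: go to q_1, push $ → (q_1, bbbba, $)
  read b, top $: go to q_1, push $ → (q_1, bbba, $)
  read b, top $: go to q_1, push $ → (q_1, bba, $)
  read b, top $: go to q_1, push $ → (q_1, ba, $)
  read b, top $: go to q_1, push $ → (q_1, a, $)
  read a, top $: go to q_0, push ε → (q_0, ε, ε)
All input consumed and the stack is empty.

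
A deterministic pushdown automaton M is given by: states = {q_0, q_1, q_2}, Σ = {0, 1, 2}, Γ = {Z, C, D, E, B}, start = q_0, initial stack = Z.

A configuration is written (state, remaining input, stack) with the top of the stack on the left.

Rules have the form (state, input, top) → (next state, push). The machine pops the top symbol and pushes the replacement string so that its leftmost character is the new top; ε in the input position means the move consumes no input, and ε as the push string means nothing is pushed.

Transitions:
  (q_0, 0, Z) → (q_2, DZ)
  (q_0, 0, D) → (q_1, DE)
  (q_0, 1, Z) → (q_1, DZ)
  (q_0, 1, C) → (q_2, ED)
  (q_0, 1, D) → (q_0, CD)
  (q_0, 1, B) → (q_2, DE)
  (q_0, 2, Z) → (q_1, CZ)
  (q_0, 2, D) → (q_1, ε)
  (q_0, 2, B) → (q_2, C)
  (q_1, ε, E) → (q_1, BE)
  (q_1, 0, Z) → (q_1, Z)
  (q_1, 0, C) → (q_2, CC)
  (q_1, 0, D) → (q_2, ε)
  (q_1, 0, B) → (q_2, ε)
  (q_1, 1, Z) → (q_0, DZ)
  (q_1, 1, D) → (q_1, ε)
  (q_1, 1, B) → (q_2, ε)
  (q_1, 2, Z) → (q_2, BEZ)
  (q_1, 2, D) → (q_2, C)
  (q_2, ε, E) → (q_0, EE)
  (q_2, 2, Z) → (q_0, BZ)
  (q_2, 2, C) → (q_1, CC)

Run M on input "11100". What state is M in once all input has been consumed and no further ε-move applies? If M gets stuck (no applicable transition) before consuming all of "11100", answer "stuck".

(q_0, 11100, Z) ⊢ (q_1, 1100, DZ) ⊢ (q_1, 100, Z) ⊢ (q_0, 00, DZ) ⊢ (q_1, 0, DEZ) ⊢ (q_2, ε, EZ) ⊢ (q_0, ε, EEZ)
All input consumed; M is in state q_0.

q_0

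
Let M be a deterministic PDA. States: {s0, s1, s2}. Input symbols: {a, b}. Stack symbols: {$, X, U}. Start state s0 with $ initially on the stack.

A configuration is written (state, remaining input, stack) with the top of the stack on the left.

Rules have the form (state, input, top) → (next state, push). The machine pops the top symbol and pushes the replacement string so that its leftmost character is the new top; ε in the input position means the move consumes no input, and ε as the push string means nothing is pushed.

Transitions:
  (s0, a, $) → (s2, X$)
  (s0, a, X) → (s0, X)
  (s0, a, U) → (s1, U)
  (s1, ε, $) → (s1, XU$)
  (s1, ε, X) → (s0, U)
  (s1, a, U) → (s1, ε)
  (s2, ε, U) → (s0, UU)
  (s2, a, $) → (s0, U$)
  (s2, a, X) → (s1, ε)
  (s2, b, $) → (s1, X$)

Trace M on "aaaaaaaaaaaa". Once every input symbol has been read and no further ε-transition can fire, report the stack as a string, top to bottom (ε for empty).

UU$

(s0, aaaaaaaaaaaa, $)
  read a, top $: go to s2, push X$ → (s2, aaaaaaaaaaa, X$)
  read a, top X: go to s1, push ε → (s1, aaaaaaaaaa, $)
  ε-move, top $: go to s1, push XU$ → (s1, aaaaaaaaaa, XU$)
  ε-move, top X: go to s0, push U → (s0, aaaaaaaaaa, UU$)
  read a, top U: go to s1, push U → (s1, aaaaaaaaa, UU$)
  read a, top U: go to s1, push ε → (s1, aaaaaaaa, U$)
  read a, top U: go to s1, push ε → (s1, aaaaaaa, $)
  ε-move, top $: go to s1, push XU$ → (s1, aaaaaaa, XU$)
  ε-move, top X: go to s0, push U → (s0, aaaaaaa, UU$)
  read a, top U: go to s1, push U → (s1, aaaaaa, UU$)
  read a, top U: go to s1, push ε → (s1, aaaaa, U$)
  read a, top U: go to s1, push ε → (s1, aaaa, $)
  ε-move, top $: go to s1, push XU$ → (s1, aaaa, XU$)
  ε-move, top X: go to s0, push U → (s0, aaaa, UU$)
  read a, top U: go to s1, push U → (s1, aaa, UU$)
  read a, top U: go to s1, push ε → (s1, aa, U$)
  read a, top U: go to s1, push ε → (s1, a, $)
  ε-move, top $: go to s1, push XU$ → (s1, a, XU$)
  ε-move, top X: go to s0, push U → (s0, a, UU$)
  read a, top U: go to s1, push U → (s1, ε, UU$)
All input consumed in state s1 with stack UU$.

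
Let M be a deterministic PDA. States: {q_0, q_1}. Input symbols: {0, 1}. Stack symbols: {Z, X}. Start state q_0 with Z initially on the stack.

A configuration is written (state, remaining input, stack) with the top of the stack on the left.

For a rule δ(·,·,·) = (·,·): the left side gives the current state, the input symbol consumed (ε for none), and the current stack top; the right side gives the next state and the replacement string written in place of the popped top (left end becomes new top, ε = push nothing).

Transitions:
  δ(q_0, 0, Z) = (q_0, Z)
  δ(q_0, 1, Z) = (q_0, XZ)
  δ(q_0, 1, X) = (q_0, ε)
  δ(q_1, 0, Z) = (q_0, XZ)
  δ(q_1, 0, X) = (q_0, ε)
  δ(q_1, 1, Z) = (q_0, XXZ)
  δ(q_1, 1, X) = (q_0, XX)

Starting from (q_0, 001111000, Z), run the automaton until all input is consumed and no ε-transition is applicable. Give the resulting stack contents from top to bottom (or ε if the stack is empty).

(q_0, 001111000, Z)
  read 0, top Z: go to q_0, push Z → (q_0, 01111000, Z)
  read 0, top Z: go to q_0, push Z → (q_0, 1111000, Z)
  read 1, top Z: go to q_0, push XZ → (q_0, 111000, XZ)
  read 1, top X: go to q_0, push ε → (q_0, 11000, Z)
  read 1, top Z: go to q_0, push XZ → (q_0, 1000, XZ)
  read 1, top X: go to q_0, push ε → (q_0, 000, Z)
  read 0, top Z: go to q_0, push Z → (q_0, 00, Z)
  read 0, top Z: go to q_0, push Z → (q_0, 0, Z)
  read 0, top Z: go to q_0, push Z → (q_0, ε, Z)
All input consumed in state q_0 with stack Z.

Z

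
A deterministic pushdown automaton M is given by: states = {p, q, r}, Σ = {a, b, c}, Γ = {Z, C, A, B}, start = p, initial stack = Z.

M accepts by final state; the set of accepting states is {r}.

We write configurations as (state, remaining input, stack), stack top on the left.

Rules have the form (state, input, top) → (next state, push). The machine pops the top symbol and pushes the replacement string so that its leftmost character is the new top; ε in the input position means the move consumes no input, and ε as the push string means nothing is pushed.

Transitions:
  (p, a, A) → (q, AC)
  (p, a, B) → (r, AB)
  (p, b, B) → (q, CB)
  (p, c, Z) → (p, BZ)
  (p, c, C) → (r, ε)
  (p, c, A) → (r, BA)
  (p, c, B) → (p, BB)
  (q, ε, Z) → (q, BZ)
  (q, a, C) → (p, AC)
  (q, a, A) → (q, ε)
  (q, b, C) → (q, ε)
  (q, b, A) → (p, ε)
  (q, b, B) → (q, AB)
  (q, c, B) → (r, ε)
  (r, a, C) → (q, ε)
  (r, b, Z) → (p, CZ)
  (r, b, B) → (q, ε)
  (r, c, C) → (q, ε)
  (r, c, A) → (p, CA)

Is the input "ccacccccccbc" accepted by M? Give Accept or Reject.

Reject

(p, ccacccccccbc, Z)
  read c, top Z: go to p, push BZ → (p, cacccccccbc, BZ)
  read c, top B: go to p, push BB → (p, acccccccbc, BBZ)
  read a, top B: go to r, push AB → (r, cccccccbc, ABBZ)
  read c, top A: go to p, push CA → (p, ccccccbc, CABBZ)
  read c, top C: go to r, push ε → (r, cccccbc, ABBZ)
  read c, top A: go to p, push CA → (p, ccccbc, CABBZ)
  read c, top C: go to r, push ε → (r, cccbc, ABBZ)
  read c, top A: go to p, push CA → (p, ccbc, CABBZ)
  read c, top C: go to r, push ε → (r, cbc, ABBZ)
  read c, top A: go to p, push CA → (p, bc, CABBZ)
No transition applies at (p, bc, CABBZ); input not fully consumed.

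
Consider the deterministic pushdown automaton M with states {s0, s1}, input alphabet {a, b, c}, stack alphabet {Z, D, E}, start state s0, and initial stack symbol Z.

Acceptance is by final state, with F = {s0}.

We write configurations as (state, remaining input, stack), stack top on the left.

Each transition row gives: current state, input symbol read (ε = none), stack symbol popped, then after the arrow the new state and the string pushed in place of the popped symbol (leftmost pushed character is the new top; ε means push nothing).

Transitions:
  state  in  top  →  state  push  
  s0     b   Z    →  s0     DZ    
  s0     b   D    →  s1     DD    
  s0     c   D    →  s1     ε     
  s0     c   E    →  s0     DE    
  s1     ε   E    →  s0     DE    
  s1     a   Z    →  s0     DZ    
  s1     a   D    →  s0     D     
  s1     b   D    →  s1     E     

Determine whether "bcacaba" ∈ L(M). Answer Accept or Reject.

Accept

(s0, bcacaba, Z)
  read b, top Z: go to s0, push DZ → (s0, cacaba, DZ)
  read c, top D: go to s1, push ε → (s1, acaba, Z)
  read a, top Z: go to s0, push DZ → (s0, caba, DZ)
  read c, top D: go to s1, push ε → (s1, aba, Z)
  read a, top Z: go to s0, push DZ → (s0, ba, DZ)
  read b, top D: go to s1, push DD → (s1, a, DDZ)
  read a, top D: go to s0, push D → (s0, ε, DDZ)
All input consumed; state s0 ∈ F.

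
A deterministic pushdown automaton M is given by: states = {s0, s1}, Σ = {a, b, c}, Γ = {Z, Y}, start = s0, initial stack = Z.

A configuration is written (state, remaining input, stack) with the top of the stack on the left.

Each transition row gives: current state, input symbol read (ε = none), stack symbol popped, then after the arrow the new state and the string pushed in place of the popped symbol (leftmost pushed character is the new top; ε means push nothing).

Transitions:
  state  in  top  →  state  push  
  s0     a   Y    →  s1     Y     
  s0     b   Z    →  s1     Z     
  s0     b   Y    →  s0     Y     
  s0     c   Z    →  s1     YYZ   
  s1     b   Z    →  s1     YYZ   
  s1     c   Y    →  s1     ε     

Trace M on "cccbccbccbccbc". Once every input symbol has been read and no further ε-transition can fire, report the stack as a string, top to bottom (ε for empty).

YZ

(s0, cccbccbccbccbc, Z)
  read c, top Z: go to s1, push YYZ → (s1, ccbccbccbccbc, YYZ)
  read c, top Y: go to s1, push ε → (s1, cbccbccbccbc, YZ)
  read c, top Y: go to s1, push ε → (s1, bccbccbccbc, Z)
  read b, top Z: go to s1, push YYZ → (s1, ccbccbccbc, YYZ)
  read c, top Y: go to s1, push ε → (s1, cbccbccbc, YZ)
  read c, top Y: go to s1, push ε → (s1, bccbccbc, Z)
  read b, top Z: go to s1, push YYZ → (s1, ccbccbc, YYZ)
  read c, top Y: go to s1, push ε → (s1, cbccbc, YZ)
  read c, top Y: go to s1, push ε → (s1, bccbc, Z)
  read b, top Z: go to s1, push YYZ → (s1, ccbc, YYZ)
  read c, top Y: go to s1, push ε → (s1, cbc, YZ)
  read c, top Y: go to s1, push ε → (s1, bc, Z)
  read b, top Z: go to s1, push YYZ → (s1, c, YYZ)
  read c, top Y: go to s1, push ε → (s1, ε, YZ)
All input consumed in state s1 with stack YZ.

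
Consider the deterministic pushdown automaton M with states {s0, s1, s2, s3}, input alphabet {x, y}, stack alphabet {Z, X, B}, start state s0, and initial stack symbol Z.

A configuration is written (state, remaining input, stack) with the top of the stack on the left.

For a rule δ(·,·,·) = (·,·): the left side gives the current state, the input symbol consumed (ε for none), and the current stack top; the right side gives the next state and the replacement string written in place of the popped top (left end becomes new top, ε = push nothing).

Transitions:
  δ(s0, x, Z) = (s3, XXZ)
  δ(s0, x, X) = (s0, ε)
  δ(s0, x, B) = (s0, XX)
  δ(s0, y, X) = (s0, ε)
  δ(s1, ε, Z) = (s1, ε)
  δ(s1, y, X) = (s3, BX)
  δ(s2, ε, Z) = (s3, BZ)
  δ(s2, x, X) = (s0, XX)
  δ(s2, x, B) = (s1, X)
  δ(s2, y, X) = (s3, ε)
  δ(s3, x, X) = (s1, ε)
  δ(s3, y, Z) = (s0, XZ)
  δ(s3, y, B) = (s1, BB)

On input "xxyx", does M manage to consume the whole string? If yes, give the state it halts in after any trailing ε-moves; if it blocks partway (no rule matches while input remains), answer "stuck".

stuck

(s0, xxyx, Z)
  read x, top Z: go to s3, push XXZ → (s3, xyx, XXZ)
  read x, top X: go to s1, push ε → (s1, yx, XZ)
  read y, top X: go to s3, push BX → (s3, x, BXZ)
No transition for (s3, x, top B); M blocks with input x remaining.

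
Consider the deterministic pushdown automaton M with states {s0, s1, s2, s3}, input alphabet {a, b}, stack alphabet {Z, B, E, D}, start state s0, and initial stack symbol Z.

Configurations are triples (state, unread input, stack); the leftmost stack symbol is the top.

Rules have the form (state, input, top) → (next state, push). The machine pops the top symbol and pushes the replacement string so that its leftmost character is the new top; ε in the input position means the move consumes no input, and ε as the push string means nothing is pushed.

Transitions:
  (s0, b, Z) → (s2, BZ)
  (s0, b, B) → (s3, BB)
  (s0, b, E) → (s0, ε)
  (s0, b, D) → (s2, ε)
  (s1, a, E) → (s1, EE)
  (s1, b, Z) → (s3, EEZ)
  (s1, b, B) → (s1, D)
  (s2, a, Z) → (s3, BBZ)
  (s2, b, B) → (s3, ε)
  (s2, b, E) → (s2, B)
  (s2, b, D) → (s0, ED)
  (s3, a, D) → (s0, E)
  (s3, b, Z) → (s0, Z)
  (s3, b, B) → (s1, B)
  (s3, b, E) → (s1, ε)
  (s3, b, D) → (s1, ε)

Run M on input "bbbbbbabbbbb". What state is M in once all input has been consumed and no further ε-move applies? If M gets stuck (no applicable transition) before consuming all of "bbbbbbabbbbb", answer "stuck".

stuck

(s0, bbbbbbabbbbb, Z)
  read b, top Z: go to s2, push BZ → (s2, bbbbbabbbbb, BZ)
  read b, top B: go to s3, push ε → (s3, bbbbabbbbb, Z)
  read b, top Z: go to s0, push Z → (s0, bbbabbbbb, Z)
  read b, top Z: go to s2, push BZ → (s2, bbabbbbb, BZ)
  read b, top B: go to s3, push ε → (s3, babbbbb, Z)
  read b, top Z: go to s0, push Z → (s0, abbbbb, Z)
No transition for (s0, a, top Z); M blocks with input abbbbb remaining.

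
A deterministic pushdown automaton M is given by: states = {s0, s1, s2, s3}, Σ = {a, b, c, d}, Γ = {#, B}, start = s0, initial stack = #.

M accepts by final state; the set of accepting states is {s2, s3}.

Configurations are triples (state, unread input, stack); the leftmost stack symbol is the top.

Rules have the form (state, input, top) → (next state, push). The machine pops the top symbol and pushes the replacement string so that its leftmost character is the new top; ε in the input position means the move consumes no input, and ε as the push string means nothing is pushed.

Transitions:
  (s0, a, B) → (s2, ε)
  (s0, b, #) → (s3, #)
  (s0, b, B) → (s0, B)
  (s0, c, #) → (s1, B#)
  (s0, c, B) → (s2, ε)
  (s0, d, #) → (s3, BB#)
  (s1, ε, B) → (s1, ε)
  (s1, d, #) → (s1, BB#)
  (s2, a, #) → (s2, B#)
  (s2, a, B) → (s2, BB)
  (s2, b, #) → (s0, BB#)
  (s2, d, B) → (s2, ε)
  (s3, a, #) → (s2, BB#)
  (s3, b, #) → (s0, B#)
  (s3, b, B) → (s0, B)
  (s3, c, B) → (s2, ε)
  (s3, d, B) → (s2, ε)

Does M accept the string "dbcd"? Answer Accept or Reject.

Accept

(s0, dbcd, #) ⊢ (s3, bcd, BB#) ⊢ (s0, cd, BB#) ⊢ (s2, d, B#) ⊢ (s2, ε, #)
All input consumed; state s2 ∈ F.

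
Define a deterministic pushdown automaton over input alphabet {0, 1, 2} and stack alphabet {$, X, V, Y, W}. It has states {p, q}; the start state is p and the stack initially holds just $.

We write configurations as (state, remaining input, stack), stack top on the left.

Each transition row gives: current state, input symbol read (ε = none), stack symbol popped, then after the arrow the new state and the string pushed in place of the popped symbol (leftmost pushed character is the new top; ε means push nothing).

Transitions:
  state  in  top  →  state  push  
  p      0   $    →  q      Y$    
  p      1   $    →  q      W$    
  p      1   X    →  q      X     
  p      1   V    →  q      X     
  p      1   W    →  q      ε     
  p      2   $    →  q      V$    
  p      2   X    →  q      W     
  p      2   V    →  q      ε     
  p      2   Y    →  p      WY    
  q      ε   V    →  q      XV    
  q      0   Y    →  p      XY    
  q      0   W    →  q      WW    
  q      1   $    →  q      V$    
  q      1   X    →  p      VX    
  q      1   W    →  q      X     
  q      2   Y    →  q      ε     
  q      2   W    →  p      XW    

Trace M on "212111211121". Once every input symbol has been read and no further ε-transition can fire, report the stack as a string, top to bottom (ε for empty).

(p, 212111211121, $)
  read 2, top $: go to q, push V$ → (q, 12111211121, V$)
  ε-move, top V: go to q, push XV → (q, 12111211121, XV$)
  read 1, top X: go to p, push VX → (p, 2111211121, VXV$)
  read 2, top V: go to q, push ε → (q, 111211121, XV$)
  read 1, top X: go to p, push VX → (p, 11211121, VXV$)
  read 1, top V: go to q, push X → (q, 1211121, XXV$)
  read 1, top X: go to p, push VX → (p, 211121, VXXV$)
  read 2, top V: go to q, push ε → (q, 11121, XXV$)
  read 1, top X: go to p, push VX → (p, 1121, VXXV$)
  read 1, top V: go to q, push X → (q, 121, XXXV$)
  read 1, top X: go to p, push VX → (p, 21, VXXXV$)
  read 2, top V: go to q, push ε → (q, 1, XXXV$)
  read 1, top X: go to p, push VX → (p, ε, VXXXV$)
All input consumed in state p with stack VXXXV$.

VXXXV$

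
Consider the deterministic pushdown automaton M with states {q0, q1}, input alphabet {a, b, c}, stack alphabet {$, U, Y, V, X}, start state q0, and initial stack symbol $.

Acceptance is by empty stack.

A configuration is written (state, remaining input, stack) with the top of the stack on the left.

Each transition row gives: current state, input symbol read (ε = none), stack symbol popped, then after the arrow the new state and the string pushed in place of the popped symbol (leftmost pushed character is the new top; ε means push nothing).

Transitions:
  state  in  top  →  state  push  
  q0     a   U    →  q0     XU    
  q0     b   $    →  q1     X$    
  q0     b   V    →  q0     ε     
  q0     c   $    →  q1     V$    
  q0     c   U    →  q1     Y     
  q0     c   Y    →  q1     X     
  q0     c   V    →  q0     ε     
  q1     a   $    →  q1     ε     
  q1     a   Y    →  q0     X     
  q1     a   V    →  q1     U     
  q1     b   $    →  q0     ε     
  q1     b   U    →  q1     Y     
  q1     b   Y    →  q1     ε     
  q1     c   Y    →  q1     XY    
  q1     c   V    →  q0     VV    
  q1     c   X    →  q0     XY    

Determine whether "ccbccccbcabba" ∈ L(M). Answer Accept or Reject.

Accept

(q0, ccbccccbcabba, $)
  read c, top $: go to q1, push V$ → (q1, cbccccbcabba, V$)
  read c, top V: go to q0, push VV → (q0, bccccbcabba, VV$)
  read b, top V: go to q0, push ε → (q0, ccccbcabba, V$)
  read c, top V: go to q0, push ε → (q0, cccbcabba, $)
  read c, top $: go to q1, push V$ → (q1, ccbcabba, V$)
  read c, top V: go to q0, push VV → (q0, cbcabba, VV$)
  read c, top V: go to q0, push ε → (q0, bcabba, V$)
  read b, top V: go to q0, push ε → (q0, cabba, $)
  read c, top $: go to q1, push V$ → (q1, abba, V$)
  read a, top V: go to q1, push U → (q1, bba, U$)
  read b, top U: go to q1, push Y → (q1, ba, Y$)
  read b, top Y: go to q1, push ε → (q1, a, $)
  read a, top $: go to q1, push ε → (q1, ε, ε)
All input consumed and the stack is empty.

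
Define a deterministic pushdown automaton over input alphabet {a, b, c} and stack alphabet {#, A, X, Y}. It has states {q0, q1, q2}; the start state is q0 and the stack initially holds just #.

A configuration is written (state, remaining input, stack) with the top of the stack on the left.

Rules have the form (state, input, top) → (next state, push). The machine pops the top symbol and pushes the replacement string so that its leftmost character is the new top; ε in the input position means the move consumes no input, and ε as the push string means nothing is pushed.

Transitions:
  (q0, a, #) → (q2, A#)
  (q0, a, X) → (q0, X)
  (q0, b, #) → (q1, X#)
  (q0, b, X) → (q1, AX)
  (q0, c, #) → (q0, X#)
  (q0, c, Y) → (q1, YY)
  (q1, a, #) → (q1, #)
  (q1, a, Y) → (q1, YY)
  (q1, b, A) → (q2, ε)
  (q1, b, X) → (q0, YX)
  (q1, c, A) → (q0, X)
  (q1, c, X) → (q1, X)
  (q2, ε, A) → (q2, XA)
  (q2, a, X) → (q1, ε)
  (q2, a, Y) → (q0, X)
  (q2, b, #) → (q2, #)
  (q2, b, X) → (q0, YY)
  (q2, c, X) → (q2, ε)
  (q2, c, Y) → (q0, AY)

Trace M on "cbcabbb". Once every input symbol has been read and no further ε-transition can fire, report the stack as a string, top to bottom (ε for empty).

(q0, cbcabbb, #) ⊢ (q0, bcabbb, X#) ⊢ (q1, cabbb, AX#) ⊢ (q0, abbb, XX#) ⊢ (q0, bbb, XX#) ⊢ (q1, bb, AXX#) ⊢ (q2, b, XX#) ⊢ (q0, ε, YYX#)
All input consumed in state q0 with stack YYX#.

YYX#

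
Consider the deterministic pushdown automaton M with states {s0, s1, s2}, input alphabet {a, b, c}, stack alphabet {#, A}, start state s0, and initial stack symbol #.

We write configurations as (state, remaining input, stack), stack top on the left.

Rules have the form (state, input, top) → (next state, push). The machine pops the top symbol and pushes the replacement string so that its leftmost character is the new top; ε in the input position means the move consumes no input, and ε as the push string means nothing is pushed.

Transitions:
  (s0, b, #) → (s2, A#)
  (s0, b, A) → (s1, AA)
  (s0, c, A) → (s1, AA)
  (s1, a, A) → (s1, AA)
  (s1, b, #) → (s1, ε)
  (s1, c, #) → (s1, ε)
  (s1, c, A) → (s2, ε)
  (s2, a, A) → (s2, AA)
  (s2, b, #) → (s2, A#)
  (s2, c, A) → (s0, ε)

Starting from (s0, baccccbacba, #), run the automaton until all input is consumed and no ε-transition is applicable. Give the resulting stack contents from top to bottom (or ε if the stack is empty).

AAA#

(s0, baccccbacba, #)
  read b, top #: go to s2, push A# → (s2, accccbacba, A#)
  read a, top A: go to s2, push AA → (s2, ccccbacba, AA#)
  read c, top A: go to s0, push ε → (s0, cccbacba, A#)
  read c, top A: go to s1, push AA → (s1, ccbacba, AA#)
  read c, top A: go to s2, push ε → (s2, cbacba, A#)
  read c, top A: go to s0, push ε → (s0, bacba, #)
  read b, top #: go to s2, push A# → (s2, acba, A#)
  read a, top A: go to s2, push AA → (s2, cba, AA#)
  read c, top A: go to s0, push ε → (s0, ba, A#)
  read b, top A: go to s1, push AA → (s1, a, AA#)
  read a, top A: go to s1, push AA → (s1, ε, AAA#)
All input consumed in state s1 with stack AAA#.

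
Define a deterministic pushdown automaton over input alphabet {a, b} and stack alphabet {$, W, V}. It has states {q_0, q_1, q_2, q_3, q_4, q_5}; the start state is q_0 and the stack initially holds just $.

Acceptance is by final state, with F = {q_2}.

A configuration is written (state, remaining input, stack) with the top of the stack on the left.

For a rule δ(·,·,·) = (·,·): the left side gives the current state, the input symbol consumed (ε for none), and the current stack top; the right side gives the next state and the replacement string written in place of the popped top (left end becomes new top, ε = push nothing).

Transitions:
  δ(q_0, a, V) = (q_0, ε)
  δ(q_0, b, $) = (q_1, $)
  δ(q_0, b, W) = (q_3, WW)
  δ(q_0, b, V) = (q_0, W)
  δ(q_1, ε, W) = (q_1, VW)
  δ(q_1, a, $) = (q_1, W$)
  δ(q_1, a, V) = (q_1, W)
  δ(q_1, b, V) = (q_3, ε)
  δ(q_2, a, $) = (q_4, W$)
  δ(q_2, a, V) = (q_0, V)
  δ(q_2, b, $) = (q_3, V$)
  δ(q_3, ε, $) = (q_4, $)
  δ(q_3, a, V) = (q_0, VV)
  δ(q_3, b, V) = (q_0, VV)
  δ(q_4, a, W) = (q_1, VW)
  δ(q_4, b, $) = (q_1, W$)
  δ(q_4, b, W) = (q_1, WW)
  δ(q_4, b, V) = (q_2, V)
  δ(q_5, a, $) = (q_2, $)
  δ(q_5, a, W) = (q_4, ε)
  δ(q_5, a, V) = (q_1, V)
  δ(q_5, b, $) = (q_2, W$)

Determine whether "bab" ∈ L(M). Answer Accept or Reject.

Reject

(q_0, bab, $)
  read b, top $: go to q_1, push $ → (q_1, ab, $)
  read a, top $: go to q_1, push W$ → (q_1, b, W$)
  ε-move, top W: go to q_1, push VW → (q_1, b, VW$)
  read b, top V: go to q_3, push ε → (q_3, ε, W$)
All input consumed; state q_3 ∉ F and no further ε-move applies.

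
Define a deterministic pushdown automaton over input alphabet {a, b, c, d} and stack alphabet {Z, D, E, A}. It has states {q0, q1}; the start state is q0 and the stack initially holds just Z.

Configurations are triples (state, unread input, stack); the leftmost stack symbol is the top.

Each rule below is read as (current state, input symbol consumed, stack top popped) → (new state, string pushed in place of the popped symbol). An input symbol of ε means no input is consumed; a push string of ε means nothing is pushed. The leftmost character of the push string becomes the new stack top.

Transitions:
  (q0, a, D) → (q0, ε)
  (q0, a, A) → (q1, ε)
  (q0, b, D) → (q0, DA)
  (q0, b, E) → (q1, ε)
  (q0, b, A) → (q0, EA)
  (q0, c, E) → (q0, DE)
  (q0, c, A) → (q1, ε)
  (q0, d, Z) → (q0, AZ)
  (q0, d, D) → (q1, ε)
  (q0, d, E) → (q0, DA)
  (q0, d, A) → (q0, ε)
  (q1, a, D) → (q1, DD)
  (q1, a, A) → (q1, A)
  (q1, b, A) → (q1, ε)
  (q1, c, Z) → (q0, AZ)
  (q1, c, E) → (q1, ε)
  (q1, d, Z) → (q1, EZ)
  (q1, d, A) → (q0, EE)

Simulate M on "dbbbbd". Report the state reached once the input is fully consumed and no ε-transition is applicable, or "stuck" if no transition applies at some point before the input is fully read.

stuck

(q0, dbbbbd, Z)
  read d, top Z: go to q0, push AZ → (q0, bbbbd, AZ)
  read b, top A: go to q0, push EA → (q0, bbbd, EAZ)
  read b, top E: go to q1, push ε → (q1, bbd, AZ)
  read b, top A: go to q1, push ε → (q1, bd, Z)
No transition for (q1, b, top Z); M blocks with input bd remaining.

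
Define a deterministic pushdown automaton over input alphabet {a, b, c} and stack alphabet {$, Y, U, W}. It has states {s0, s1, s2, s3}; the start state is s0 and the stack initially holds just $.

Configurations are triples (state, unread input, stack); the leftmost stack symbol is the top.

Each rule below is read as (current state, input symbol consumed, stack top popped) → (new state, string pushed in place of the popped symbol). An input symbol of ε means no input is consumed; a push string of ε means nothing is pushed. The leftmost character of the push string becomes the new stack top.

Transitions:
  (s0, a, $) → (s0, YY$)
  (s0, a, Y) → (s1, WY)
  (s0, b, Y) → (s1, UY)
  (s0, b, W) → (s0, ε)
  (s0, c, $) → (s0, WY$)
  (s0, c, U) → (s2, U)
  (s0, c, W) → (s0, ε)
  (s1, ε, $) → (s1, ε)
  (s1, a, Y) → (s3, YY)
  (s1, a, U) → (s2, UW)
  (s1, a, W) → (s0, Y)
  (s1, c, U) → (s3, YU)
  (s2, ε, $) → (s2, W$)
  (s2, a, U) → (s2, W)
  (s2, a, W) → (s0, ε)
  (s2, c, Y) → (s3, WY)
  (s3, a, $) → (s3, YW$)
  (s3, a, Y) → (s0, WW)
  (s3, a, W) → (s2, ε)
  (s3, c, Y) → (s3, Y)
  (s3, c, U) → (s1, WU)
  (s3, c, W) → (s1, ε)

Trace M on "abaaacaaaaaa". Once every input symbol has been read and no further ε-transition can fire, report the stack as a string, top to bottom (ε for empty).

YYYYY$

(s0, abaaacaaaaaa, $) ⊢ (s0, baaacaaaaaa, YY$) ⊢ (s1, aaacaaaaaa, UYY$) ⊢ (s2, aacaaaaaa, UWYY$) ⊢ (s2, acaaaaaa, WWYY$) ⊢ (s0, caaaaaa, WYY$) ⊢ (s0, aaaaaa, YY$) ⊢ (s1, aaaaa, WYY$) ⊢ (s0, aaaa, YYY$) ⊢ (s1, aaa, WYYY$) ⊢ (s0, aa, YYYY$) ⊢ (s1, a, WYYYY$) ⊢ (s0, ε, YYYYY$)
All input consumed in state s0 with stack YYYYY$.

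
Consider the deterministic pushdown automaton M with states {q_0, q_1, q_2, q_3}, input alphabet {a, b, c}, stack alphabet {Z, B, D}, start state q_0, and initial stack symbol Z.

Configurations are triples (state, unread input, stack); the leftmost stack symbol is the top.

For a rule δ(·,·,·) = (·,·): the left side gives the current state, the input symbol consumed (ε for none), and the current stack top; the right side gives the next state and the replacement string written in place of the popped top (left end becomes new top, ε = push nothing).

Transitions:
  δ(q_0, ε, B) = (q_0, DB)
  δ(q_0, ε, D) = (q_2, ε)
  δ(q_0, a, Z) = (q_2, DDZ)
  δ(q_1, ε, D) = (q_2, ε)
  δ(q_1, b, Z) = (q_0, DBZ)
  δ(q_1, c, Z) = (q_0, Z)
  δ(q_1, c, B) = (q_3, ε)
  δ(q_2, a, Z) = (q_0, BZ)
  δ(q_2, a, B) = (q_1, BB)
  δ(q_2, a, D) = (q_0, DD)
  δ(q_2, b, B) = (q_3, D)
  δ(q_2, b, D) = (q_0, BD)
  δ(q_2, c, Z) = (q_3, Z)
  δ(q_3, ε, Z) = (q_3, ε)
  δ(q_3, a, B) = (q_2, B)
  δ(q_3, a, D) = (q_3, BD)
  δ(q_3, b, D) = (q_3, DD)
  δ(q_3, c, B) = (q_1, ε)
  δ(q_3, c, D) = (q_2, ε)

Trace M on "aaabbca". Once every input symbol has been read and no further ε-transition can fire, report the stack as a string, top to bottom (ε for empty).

(q_0, aaabbca, Z)
  read a, top Z: go to q_2, push DDZ → (q_2, aabbca, DDZ)
  read a, top D: go to q_0, push DD → (q_0, abbca, DDDZ)
  ε-move, top D: go to q_2, push ε → (q_2, abbca, DDZ)
  read a, top D: go to q_0, push DD → (q_0, bbca, DDDZ)
  ε-move, top D: go to q_2, push ε → (q_2, bbca, DDZ)
  read b, top D: go to q_0, push BD → (q_0, bca, BDDZ)
  ε-move, top B: go to q_0, push DB → (q_0, bca, DBDDZ)
  ε-move, top D: go to q_2, push ε → (q_2, bca, BDDZ)
  read b, top B: go to q_3, push D → (q_3, ca, DDDZ)
  read c, top D: go to q_2, push ε → (q_2, a, DDZ)
  read a, top D: go to q_0, push DD → (q_0, ε, DDDZ)
  ε-move, top D: go to q_2, push ε → (q_2, ε, DDZ)
All input consumed in state q_2 with stack DDZ.

DDZ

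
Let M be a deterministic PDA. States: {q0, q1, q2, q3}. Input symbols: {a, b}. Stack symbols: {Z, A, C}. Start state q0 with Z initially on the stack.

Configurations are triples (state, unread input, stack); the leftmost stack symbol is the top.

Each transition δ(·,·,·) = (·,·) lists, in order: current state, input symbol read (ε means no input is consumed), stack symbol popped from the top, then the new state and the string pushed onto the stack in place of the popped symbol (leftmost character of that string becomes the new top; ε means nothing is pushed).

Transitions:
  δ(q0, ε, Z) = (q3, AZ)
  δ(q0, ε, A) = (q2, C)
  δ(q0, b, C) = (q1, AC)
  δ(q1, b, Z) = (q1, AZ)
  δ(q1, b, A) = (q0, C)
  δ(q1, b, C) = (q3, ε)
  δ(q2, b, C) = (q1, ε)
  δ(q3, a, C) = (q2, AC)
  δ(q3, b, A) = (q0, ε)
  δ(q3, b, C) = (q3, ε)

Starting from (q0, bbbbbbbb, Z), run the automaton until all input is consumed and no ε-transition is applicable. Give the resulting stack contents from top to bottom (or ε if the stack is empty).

(q0, bbbbbbbb, Z) ⊢ (q3, bbbbbbbb, AZ) ⊢ (q0, bbbbbbb, Z) ⊢ (q3, bbbbbbb, AZ) ⊢ (q0, bbbbbb, Z) ⊢ (q3, bbbbbb, AZ) ⊢ (q0, bbbbb, Z) ⊢ (q3, bbbbb, AZ) ⊢ (q0, bbbb, Z) ⊢ (q3, bbbb, AZ) ⊢ (q0, bbb, Z) ⊢ (q3, bbb, AZ) ⊢ (q0, bb, Z) ⊢ (q3, bb, AZ) ⊢ (q0, b, Z) ⊢ (q3, b, AZ) ⊢ (q0, ε, Z) ⊢ (q3, ε, AZ)
All input consumed in state q3 with stack AZ.

AZ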